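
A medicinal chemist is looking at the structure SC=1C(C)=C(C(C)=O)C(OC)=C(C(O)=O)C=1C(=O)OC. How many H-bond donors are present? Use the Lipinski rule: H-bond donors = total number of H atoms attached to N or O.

Donors: find every N or O and count the H atoms it carries.
  atom 8 (O): bond orders sum to 2 → 0 H
  atom 10 (O): bond orders sum to 2 → 0 H
  atom 14 (O): bond orders sum to 1 → 1 H
  atom 15 (O): bond orders sum to 2 → 0 H
  atom 18 (O): bond orders sum to 2 → 0 H
  atom 19 (O): bond orders sum to 2 → 0 H
Lipinski HBD = 1.

1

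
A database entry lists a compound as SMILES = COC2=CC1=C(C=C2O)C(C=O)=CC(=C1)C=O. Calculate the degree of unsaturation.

9

Molecular formula: C13H10O4.
DoU = (2C + 2 + N − H − X) / 2, where X is the halogen count and O/S are ignored.
    = (2·13 + 2 + 0 − 10 − 0) / 2 = 18 / 2 = 9.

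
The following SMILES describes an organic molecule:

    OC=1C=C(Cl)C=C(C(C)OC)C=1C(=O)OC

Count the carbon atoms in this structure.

Count every carbon token in the SMILES (each C, including those in ring-closure positions and inside branches).
Carbon count: 11.

11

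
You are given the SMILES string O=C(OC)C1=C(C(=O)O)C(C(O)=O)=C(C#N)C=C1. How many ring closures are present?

1

In SMILES, each pair of matching ring-closure digits denotes one ring-closing bond; the number of such bonds equals the number of independent rings.
Ring-closure bonds here: 1.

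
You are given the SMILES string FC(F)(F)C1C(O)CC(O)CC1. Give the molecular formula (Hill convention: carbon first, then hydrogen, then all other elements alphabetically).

Walk through each heavy atom and fill implicit hydrogens from standard valence (C 4, N 3, O 2, S 2, halogen 1):
  atom 1: F (halogen, monovalent) → 0 H
  atom 2: C, bond orders sum to 4 (valence 4) → 0 H
  atom 3: F (halogen, monovalent) → 0 H
  atom 4: F (halogen, monovalent) → 0 H
  atom 5: C, bond orders sum to 3 (valence 4) → 1 H
  atom 6: C, bond orders sum to 3 (valence 4) → 1 H
  atom 7: O, bond orders sum to 1 (valence 2) → 1 H
  atom 8: C, bond orders sum to 2 (valence 4) → 2 H
  atom 9: C, bond orders sum to 3 (valence 4) → 1 H
  atom 10: O, bond orders sum to 1 (valence 2) → 1 H
  atom 11: C, bond orders sum to 2 (valence 4) → 2 H
  atom 12: C, bond orders sum to 2 (valence 4) → 2 H
Totals → C:7, H:11, F:3, O:2.

C7H11F3O2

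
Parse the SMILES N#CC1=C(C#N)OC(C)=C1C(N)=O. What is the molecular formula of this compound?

Walk through each heavy atom and fill implicit hydrogens from standard valence (C 4, N 3, O 2, S 2, halogen 1):
  atom 1: N, bond orders sum to 3 (valence 3) → 0 H
  atom 2: C, bond orders sum to 4 (valence 4) → 0 H
  atom 3: C, bond orders sum to 4 (valence 4) → 0 H
  atom 4: C, bond orders sum to 4 (valence 4) → 0 H
  atom 5: C, bond orders sum to 4 (valence 4) → 0 H
  atom 6: N, bond orders sum to 3 (valence 3) → 0 H
  atom 7: O, bond orders sum to 2 (valence 2) → 0 H
  atom 8: C, bond orders sum to 4 (valence 4) → 0 H
  atom 9: C, bond orders sum to 1 (valence 4) → 3 H
  atom 10: C, bond orders sum to 4 (valence 4) → 0 H
  atom 11: C, bond orders sum to 4 (valence 4) → 0 H
  atom 12: N, bond orders sum to 1 (valence 3) → 2 H
  atom 13: O, bond orders sum to 2 (valence 2) → 0 H
Totals → C:8, H:5, N:3, O:2.

C8H5N3O2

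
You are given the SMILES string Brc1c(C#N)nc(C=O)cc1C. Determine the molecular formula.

C8H5BrN2O

Walk through each heavy atom and fill implicit hydrogens from standard valence (C 4, N 3, O 2, S 2, halogen 1); for lowercase aromatic atoms, an aromatic c carries 1 H when it has two neighbours and 0 H with three, and aromatic n carries 0 H:
  atom 1: Br (halogen, monovalent) → 0 H
  atom 2: aromatic c, 3 neighbours → 0 H
  atom 3: aromatic c, 3 neighbours → 0 H
  atom 4: C, bond orders sum to 4 (valence 4) → 0 H
  atom 5: N, bond orders sum to 3 (valence 3) → 0 H
  atom 6: aromatic n, 2 neighbours → 0 H
  atom 7: aromatic c, 3 neighbours → 0 H
  atom 8: C, bond orders sum to 3 (valence 4) → 1 H
  atom 9: O, bond orders sum to 2 (valence 2) → 0 H
  atom 10: aromatic c, 2 neighbours → 1 H
  atom 11: aromatic c, 3 neighbours → 0 H
  atom 12: C, bond orders sum to 1 (valence 4) → 3 H
Totals → C:8, H:5, Br:1, N:2, O:1.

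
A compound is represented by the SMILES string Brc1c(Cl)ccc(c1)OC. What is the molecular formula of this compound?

C7H6BrClO

Walk through each heavy atom and fill implicit hydrogens from standard valence (C 4, N 3, O 2, S 2, halogen 1); for lowercase aromatic atoms, an aromatic c carries 1 H when it has two neighbours and 0 H with three, and aromatic n carries 0 H:
  atom 1: Br (halogen, monovalent) → 0 H
  atom 2: aromatic c, 3 neighbours → 0 H
  atom 3: aromatic c, 3 neighbours → 0 H
  atom 4: Cl (halogen, monovalent) → 0 H
  atom 5: aromatic c, 2 neighbours → 1 H
  atom 6: aromatic c, 2 neighbours → 1 H
  atom 7: aromatic c, 3 neighbours → 0 H
  atom 8: aromatic c, 2 neighbours → 1 H
  atom 9: O, bond orders sum to 2 (valence 2) → 0 H
  atom 10: C, bond orders sum to 1 (valence 4) → 3 H
Totals → C:7, H:6, Br:1, Cl:1, O:1.
In Hill order: C7H6BrClO.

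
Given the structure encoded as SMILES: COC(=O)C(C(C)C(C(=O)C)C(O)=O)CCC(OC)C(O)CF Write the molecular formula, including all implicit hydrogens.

C15H25FO7

Walk through each heavy atom and fill implicit hydrogens from standard valence (C 4, N 3, O 2, S 2, halogen 1):
  atom 1: C, bond orders sum to 1 (valence 4) → 3 H
  atom 2: O, bond orders sum to 2 (valence 2) → 0 H
  atom 3: C, bond orders sum to 4 (valence 4) → 0 H
  atom 4: O, bond orders sum to 2 (valence 2) → 0 H
  atom 5: C, bond orders sum to 3 (valence 4) → 1 H
  atom 6: C, bond orders sum to 3 (valence 4) → 1 H
  atom 7: C, bond orders sum to 1 (valence 4) → 3 H
  atom 8: C, bond orders sum to 3 (valence 4) → 1 H
  atom 9: C, bond orders sum to 4 (valence 4) → 0 H
  atom 10: O, bond orders sum to 2 (valence 2) → 0 H
  atom 11: C, bond orders sum to 1 (valence 4) → 3 H
  atom 12: C, bond orders sum to 4 (valence 4) → 0 H
  atom 13: O, bond orders sum to 1 (valence 2) → 1 H
  atom 14: O, bond orders sum to 2 (valence 2) → 0 H
  atom 15: C, bond orders sum to 2 (valence 4) → 2 H
  atom 16: C, bond orders sum to 2 (valence 4) → 2 H
  atom 17: C, bond orders sum to 3 (valence 4) → 1 H
  atom 18: O, bond orders sum to 2 (valence 2) → 0 H
  atom 19: C, bond orders sum to 1 (valence 4) → 3 H
  atom 20: C, bond orders sum to 3 (valence 4) → 1 H
  atom 21: O, bond orders sum to 1 (valence 2) → 1 H
  atom 22: C, bond orders sum to 2 (valence 4) → 2 H
  atom 23: F (halogen, monovalent) → 0 H
Totals → C:15, H:25, F:1, O:7.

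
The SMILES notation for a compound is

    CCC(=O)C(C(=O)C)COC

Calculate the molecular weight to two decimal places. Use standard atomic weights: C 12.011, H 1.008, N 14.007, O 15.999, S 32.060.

158.20 g/mol

First, the molecular formula is C8H14O3 (counting implicit H from valence).
  C: 8 × 12.011 = 96.088
  H: 14 × 1.008 = 14.112
  O: 3 × 15.999 = 47.997
Sum: 8×12.011 + 14×1.008 + 3×15.999 = 158.197 → 158.20 g/mol.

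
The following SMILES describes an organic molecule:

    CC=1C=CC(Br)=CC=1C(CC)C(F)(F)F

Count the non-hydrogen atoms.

15

Every atom symbol written in the SMILES (organic subset) is one heavy atom; implicit H are not written.
Heavy atoms by element → Br:1, C:11, F:3.
Total: 15.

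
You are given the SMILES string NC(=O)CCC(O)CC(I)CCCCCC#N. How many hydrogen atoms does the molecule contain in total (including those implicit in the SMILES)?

Walk through each heavy atom and fill implicit hydrogens from standard valence (C 4, N 3, O 2, S 2, halogen 1):
  atom 1: N, bond orders sum to 1 (valence 3) → 2 H
  atom 2: C, bond orders sum to 4 (valence 4) → 0 H
  atom 3: O, bond orders sum to 2 (valence 2) → 0 H
  atom 4: C, bond orders sum to 2 (valence 4) → 2 H
  atom 5: C, bond orders sum to 2 (valence 4) → 2 H
  atom 6: C, bond orders sum to 3 (valence 4) → 1 H
  atom 7: O, bond orders sum to 1 (valence 2) → 1 H
  atom 8: C, bond orders sum to 2 (valence 4) → 2 H
  atom 9: C, bond orders sum to 3 (valence 4) → 1 H
  atom 10: I (halogen, monovalent) → 0 H
  atom 11: C, bond orders sum to 2 (valence 4) → 2 H
  atom 12: C, bond orders sum to 2 (valence 4) → 2 H
  atom 13: C, bond orders sum to 2 (valence 4) → 2 H
  atom 14: C, bond orders sum to 2 (valence 4) → 2 H
  atom 15: C, bond orders sum to 2 (valence 4) → 2 H
  atom 16: C, bond orders sum to 4 (valence 4) → 0 H
  atom 17: N, bond orders sum to 3 (valence 3) → 0 H
Total hydrogens: 21.

21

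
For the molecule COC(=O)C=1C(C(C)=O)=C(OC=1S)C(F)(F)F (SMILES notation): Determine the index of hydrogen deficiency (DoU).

5

Molecular formula: C9H7F3O4S.
DoU = (2C + 2 + N − H − X) / 2, where X is the halogen count and O/S are ignored.
    = (2·9 + 2 + 0 − 7 − 3) / 2 = 10 / 2 = 5.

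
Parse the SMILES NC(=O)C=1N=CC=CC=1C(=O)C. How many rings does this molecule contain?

1

In SMILES, each pair of matching ring-closure digits denotes one ring-closing bond; the number of such bonds equals the number of independent rings.
Ring-closure bonds here: 1.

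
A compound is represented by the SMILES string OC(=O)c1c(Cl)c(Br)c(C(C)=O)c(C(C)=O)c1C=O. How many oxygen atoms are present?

5

Scan the SMILES for O atoms (remember two-letter symbols like Cl and Br are single atoms).
Oxygen count: 5.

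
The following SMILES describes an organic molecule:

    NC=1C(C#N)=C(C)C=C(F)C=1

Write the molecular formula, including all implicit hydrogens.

Walk through each heavy atom and fill implicit hydrogens from standard valence (C 4, N 3, O 2, S 2, halogen 1):
  atom 1: N, bond orders sum to 1 (valence 3) → 2 H
  atom 2: C, bond orders sum to 4 (valence 4) → 0 H
  atom 3: C, bond orders sum to 4 (valence 4) → 0 H
  atom 4: C, bond orders sum to 4 (valence 4) → 0 H
  atom 5: N, bond orders sum to 3 (valence 3) → 0 H
  atom 6: C, bond orders sum to 4 (valence 4) → 0 H
  atom 7: C, bond orders sum to 1 (valence 4) → 3 H
  atom 8: C, bond orders sum to 3 (valence 4) → 1 H
  atom 9: C, bond orders sum to 4 (valence 4) → 0 H
  atom 10: F (halogen, monovalent) → 0 H
  atom 11: C, bond orders sum to 3 (valence 4) → 1 H
Totals → C:8, H:7, F:1, N:2.

C8H7FN2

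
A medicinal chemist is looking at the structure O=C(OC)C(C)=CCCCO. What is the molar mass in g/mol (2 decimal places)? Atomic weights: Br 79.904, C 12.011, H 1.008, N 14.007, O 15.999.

First, the molecular formula is C8H14O3 (counting implicit H from valence).
  C: 8 × 12.011 = 96.088
  H: 14 × 1.008 = 14.112
  O: 3 × 15.999 = 47.997
Sum: 8×12.011 + 14×1.008 + 3×15.999 = 158.197 → 158.20 g/mol.

158.20 g/mol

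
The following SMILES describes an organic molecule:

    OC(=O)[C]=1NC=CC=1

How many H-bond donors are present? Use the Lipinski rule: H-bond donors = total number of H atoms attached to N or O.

Donors: find every N or O and count the H atoms it carries.
  atom 1 (O): bond orders sum to 1 → 1 H
  atom 3 (O): bond orders sum to 2 → 0 H
  atom 5 (N): bond orders sum to 2 → 1 H
Lipinski HBD = 2.

2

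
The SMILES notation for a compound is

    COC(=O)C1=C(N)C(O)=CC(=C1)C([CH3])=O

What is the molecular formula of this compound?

Walk through each heavy atom and fill implicit hydrogens from standard valence (C 4, N 3, O 2, S 2, halogen 1):
  atom 1: C, bond orders sum to 1 (valence 4) → 3 H
  atom 2: O, bond orders sum to 2 (valence 2) → 0 H
  atom 3: C, bond orders sum to 4 (valence 4) → 0 H
  atom 4: O, bond orders sum to 2 (valence 2) → 0 H
  atom 5: C, bond orders sum to 4 (valence 4) → 0 H
  atom 6: C, bond orders sum to 4 (valence 4) → 0 H
  atom 7: N, bond orders sum to 1 (valence 3) → 2 H
  atom 8: C, bond orders sum to 4 (valence 4) → 0 H
  atom 9: O, bond orders sum to 1 (valence 2) → 1 H
  atom 10: C, bond orders sum to 3 (valence 4) → 1 H
  atom 11: C, bond orders sum to 4 (valence 4) → 0 H
  atom 12: C, bond orders sum to 3 (valence 4) → 1 H
  atom 13: C, bond orders sum to 4 (valence 4) → 0 H
  atom 14: C with explicit H count 3
  atom 15: O, bond orders sum to 2 (valence 2) → 0 H
Totals → C:10, H:11, N:1, O:4.

C10H11NO4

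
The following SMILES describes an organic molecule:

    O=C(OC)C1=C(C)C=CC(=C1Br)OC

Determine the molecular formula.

Walk through each heavy atom and fill implicit hydrogens from standard valence (C 4, N 3, O 2, S 2, halogen 1):
  atom 1: O, bond orders sum to 2 (valence 2) → 0 H
  atom 2: C, bond orders sum to 4 (valence 4) → 0 H
  atom 3: O, bond orders sum to 2 (valence 2) → 0 H
  atom 4: C, bond orders sum to 1 (valence 4) → 3 H
  atom 5: C, bond orders sum to 4 (valence 4) → 0 H
  atom 6: C, bond orders sum to 4 (valence 4) → 0 H
  atom 7: C, bond orders sum to 1 (valence 4) → 3 H
  atom 8: C, bond orders sum to 3 (valence 4) → 1 H
  atom 9: C, bond orders sum to 3 (valence 4) → 1 H
  atom 10: C, bond orders sum to 4 (valence 4) → 0 H
  atom 11: C, bond orders sum to 4 (valence 4) → 0 H
  atom 12: Br (halogen, monovalent) → 0 H
  atom 13: O, bond orders sum to 2 (valence 2) → 0 H
  atom 14: C, bond orders sum to 1 (valence 4) → 3 H
Totals → C:10, H:11, Br:1, O:3.
In Hill order: C10H11BrO3.

C10H11BrO3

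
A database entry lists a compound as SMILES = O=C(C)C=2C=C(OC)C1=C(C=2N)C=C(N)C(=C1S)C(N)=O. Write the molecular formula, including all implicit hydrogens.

Walk through each heavy atom and fill implicit hydrogens from standard valence (C 4, N 3, O 2, S 2, halogen 1):
  atom 1: O, bond orders sum to 2 (valence 2) → 0 H
  atom 2: C, bond orders sum to 4 (valence 4) → 0 H
  atom 3: C, bond orders sum to 1 (valence 4) → 3 H
  atom 4: C, bond orders sum to 4 (valence 4) → 0 H
  atom 5: C, bond orders sum to 3 (valence 4) → 1 H
  atom 6: C, bond orders sum to 4 (valence 4) → 0 H
  atom 7: O, bond orders sum to 2 (valence 2) → 0 H
  atom 8: C, bond orders sum to 1 (valence 4) → 3 H
  atom 9: C, bond orders sum to 4 (valence 4) → 0 H
  atom 10: C, bond orders sum to 4 (valence 4) → 0 H
  atom 11: C, bond orders sum to 4 (valence 4) → 0 H
  atom 12: N, bond orders sum to 1 (valence 3) → 2 H
  atom 13: C, bond orders sum to 3 (valence 4) → 1 H
  atom 14: C, bond orders sum to 4 (valence 4) → 0 H
  atom 15: N, bond orders sum to 1 (valence 3) → 2 H
  atom 16: C, bond orders sum to 4 (valence 4) → 0 H
  atom 17: C, bond orders sum to 4 (valence 4) → 0 H
  atom 18: S, bond orders sum to 1 (valence 2) → 1 H
  atom 19: C, bond orders sum to 4 (valence 4) → 0 H
  atom 20: N, bond orders sum to 1 (valence 3) → 2 H
  atom 21: O, bond orders sum to 2 (valence 2) → 0 H
Totals → C:14, H:15, N:3, O:3, S:1.

C14H15N3O3S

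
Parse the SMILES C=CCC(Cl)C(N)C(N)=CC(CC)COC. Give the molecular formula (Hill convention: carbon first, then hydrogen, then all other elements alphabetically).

C12H23ClN2O

Walk through each heavy atom and fill implicit hydrogens from standard valence (C 4, N 3, O 2, S 2, halogen 1):
  atom 1: C, bond orders sum to 2 (valence 4) → 2 H
  atom 2: C, bond orders sum to 3 (valence 4) → 1 H
  atom 3: C, bond orders sum to 2 (valence 4) → 2 H
  atom 4: C, bond orders sum to 3 (valence 4) → 1 H
  atom 5: Cl (halogen, monovalent) → 0 H
  atom 6: C, bond orders sum to 3 (valence 4) → 1 H
  atom 7: N, bond orders sum to 1 (valence 3) → 2 H
  atom 8: C, bond orders sum to 4 (valence 4) → 0 H
  atom 9: N, bond orders sum to 1 (valence 3) → 2 H
  atom 10: C, bond orders sum to 3 (valence 4) → 1 H
  atom 11: C, bond orders sum to 3 (valence 4) → 1 H
  atom 12: C, bond orders sum to 2 (valence 4) → 2 H
  atom 13: C, bond orders sum to 1 (valence 4) → 3 H
  atom 14: C, bond orders sum to 2 (valence 4) → 2 H
  atom 15: O, bond orders sum to 2 (valence 2) → 0 H
  atom 16: C, bond orders sum to 1 (valence 4) → 3 H
Totals → C:12, H:23, Cl:1, N:2, O:1.
In Hill order: C12H23ClN2O.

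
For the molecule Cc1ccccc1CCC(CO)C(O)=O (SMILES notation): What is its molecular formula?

Walk through each heavy atom and fill implicit hydrogens from standard valence (C 4, N 3, O 2, S 2, halogen 1); for lowercase aromatic atoms, an aromatic c carries 1 H when it has two neighbours and 0 H with three, and aromatic n carries 0 H:
  atom 1: C, bond orders sum to 1 (valence 4) → 3 H
  atom 2: aromatic c, 3 neighbours → 0 H
  atom 3: aromatic c, 2 neighbours → 1 H
  atom 4: aromatic c, 2 neighbours → 1 H
  atom 5: aromatic c, 2 neighbours → 1 H
  atom 6: aromatic c, 2 neighbours → 1 H
  atom 7: aromatic c, 3 neighbours → 0 H
  atom 8: C, bond orders sum to 2 (valence 4) → 2 H
  atom 9: C, bond orders sum to 2 (valence 4) → 2 H
  atom 10: C, bond orders sum to 3 (valence 4) → 1 H
  atom 11: C, bond orders sum to 2 (valence 4) → 2 H
  atom 12: O, bond orders sum to 1 (valence 2) → 1 H
  atom 13: C, bond orders sum to 4 (valence 4) → 0 H
  atom 14: O, bond orders sum to 1 (valence 2) → 1 H
  atom 15: O, bond orders sum to 2 (valence 2) → 0 H
Totals → C:12, H:16, O:3.

C12H16O3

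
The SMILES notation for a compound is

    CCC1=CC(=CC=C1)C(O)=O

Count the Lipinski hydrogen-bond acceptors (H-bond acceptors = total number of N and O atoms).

N atoms: 0; O atoms: 2.
Lipinski HBA = 0 + 2 = 2.

2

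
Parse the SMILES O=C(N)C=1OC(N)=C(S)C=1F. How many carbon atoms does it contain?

5

Count every carbon token in the SMILES (each C, including those in ring-closure positions and inside branches).
Carbon count: 5.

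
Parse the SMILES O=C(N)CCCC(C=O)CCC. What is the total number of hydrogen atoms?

Walk through each heavy atom and fill implicit hydrogens from standard valence (C 4, N 3, O 2, S 2, halogen 1):
  atom 1: O, bond orders sum to 2 (valence 2) → 0 H
  atom 2: C, bond orders sum to 4 (valence 4) → 0 H
  atom 3: N, bond orders sum to 1 (valence 3) → 2 H
  atom 4: C, bond orders sum to 2 (valence 4) → 2 H
  atom 5: C, bond orders sum to 2 (valence 4) → 2 H
  atom 6: C, bond orders sum to 2 (valence 4) → 2 H
  atom 7: C, bond orders sum to 3 (valence 4) → 1 H
  atom 8: C, bond orders sum to 3 (valence 4) → 1 H
  atom 9: O, bond orders sum to 2 (valence 2) → 0 H
  atom 10: C, bond orders sum to 2 (valence 4) → 2 H
  atom 11: C, bond orders sum to 2 (valence 4) → 2 H
  atom 12: C, bond orders sum to 1 (valence 4) → 3 H
Total hydrogens: 17.

17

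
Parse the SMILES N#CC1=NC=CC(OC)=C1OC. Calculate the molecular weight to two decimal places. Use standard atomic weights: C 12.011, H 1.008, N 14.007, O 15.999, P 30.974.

164.16 g/mol

First, the molecular formula is C8H8N2O2 (counting implicit H from valence).
  C: 8 × 12.011 = 96.088
  H: 8 × 1.008 = 8.064
  N: 2 × 14.007 = 28.014
  O: 2 × 15.999 = 31.998
Sum: 8×12.011 + 8×1.008 + 2×14.007 + 2×15.999 = 164.164 → 164.16 g/mol.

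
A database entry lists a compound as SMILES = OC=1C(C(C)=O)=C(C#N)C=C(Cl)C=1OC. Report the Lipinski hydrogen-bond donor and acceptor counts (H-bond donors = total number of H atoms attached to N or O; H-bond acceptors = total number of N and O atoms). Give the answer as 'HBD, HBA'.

1, 4

Donors: find every N or O and count the H atoms it carries.
  atom 1 (O): bond orders sum to 1 → 1 H
  atom 6 (O): bond orders sum to 2 → 0 H
  atom 9 (N): bond orders sum to 3 → 0 H
  atom 14 (O): bond orders sum to 2 → 0 H
Lipinski HBD = 1.
Acceptors: N atoms = 1, O atoms = 3 → HBA = 4.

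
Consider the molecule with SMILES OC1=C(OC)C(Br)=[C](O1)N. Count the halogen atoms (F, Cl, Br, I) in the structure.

Halogen atoms appear at heavy-atom position 7 (1×Br).
Other groups present: 1 ether, 1 hydroxyl, 1 primary amine.
Halogen count: 1.

1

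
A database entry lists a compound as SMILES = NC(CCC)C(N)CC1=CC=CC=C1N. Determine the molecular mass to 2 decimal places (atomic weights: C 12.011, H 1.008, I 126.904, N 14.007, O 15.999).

207.32 g/mol

First, the molecular formula is C12H21N3 (counting implicit H from valence).
  C: 12 × 12.011 = 144.132
  H: 21 × 1.008 = 21.168
  N: 3 × 14.007 = 42.021
Sum: 12×12.011 + 21×1.008 + 3×14.007 = 207.321 → 207.32 g/mol.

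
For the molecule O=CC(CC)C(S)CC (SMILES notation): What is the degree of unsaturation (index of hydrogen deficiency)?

Molecular formula: C7H14OS.
DoU = (2C + 2 + N − H − X) / 2, where X is the halogen count and O/S are ignored.
    = (2·7 + 2 + 0 − 14 − 0) / 2 = 2 / 2 = 1.

1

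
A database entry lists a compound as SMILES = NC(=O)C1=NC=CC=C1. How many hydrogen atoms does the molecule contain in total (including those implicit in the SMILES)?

6

Walk through each heavy atom and fill implicit hydrogens from standard valence (C 4, N 3, O 2, S 2, halogen 1):
  atom 1: N, bond orders sum to 1 (valence 3) → 2 H
  atom 2: C, bond orders sum to 4 (valence 4) → 0 H
  atom 3: O, bond orders sum to 2 (valence 2) → 0 H
  atom 4: C, bond orders sum to 4 (valence 4) → 0 H
  atom 5: N, bond orders sum to 3 (valence 3) → 0 H
  atom 6: C, bond orders sum to 3 (valence 4) → 1 H
  atom 7: C, bond orders sum to 3 (valence 4) → 1 H
  atom 8: C, bond orders sum to 3 (valence 4) → 1 H
  atom 9: C, bond orders sum to 3 (valence 4) → 1 H
Total hydrogens: 6.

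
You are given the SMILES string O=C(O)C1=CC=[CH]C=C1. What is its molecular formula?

C7H6O2

Walk through each heavy atom and fill implicit hydrogens from standard valence (C 4, N 3, O 2, S 2, halogen 1):
  atom 1: O, bond orders sum to 2 (valence 2) → 0 H
  atom 2: C, bond orders sum to 4 (valence 4) → 0 H
  atom 3: O, bond orders sum to 1 (valence 2) → 1 H
  atom 4: C, bond orders sum to 4 (valence 4) → 0 H
  atom 5: C, bond orders sum to 3 (valence 4) → 1 H
  atom 6: C, bond orders sum to 3 (valence 4) → 1 H
  atom 7: C with explicit H count 1
  atom 8: C, bond orders sum to 3 (valence 4) → 1 H
  atom 9: C, bond orders sum to 3 (valence 4) → 1 H
Totals → C:7, H:6, O:2.
In Hill order: C7H6O2.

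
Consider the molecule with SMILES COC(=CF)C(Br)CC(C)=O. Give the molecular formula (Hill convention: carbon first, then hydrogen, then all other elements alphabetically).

C7H10BrFO2

Walk through each heavy atom and fill implicit hydrogens from standard valence (C 4, N 3, O 2, S 2, halogen 1):
  atom 1: C, bond orders sum to 1 (valence 4) → 3 H
  atom 2: O, bond orders sum to 2 (valence 2) → 0 H
  atom 3: C, bond orders sum to 4 (valence 4) → 0 H
  atom 4: C, bond orders sum to 3 (valence 4) → 1 H
  atom 5: F (halogen, monovalent) → 0 H
  atom 6: C, bond orders sum to 3 (valence 4) → 1 H
  atom 7: Br (halogen, monovalent) → 0 H
  atom 8: C, bond orders sum to 2 (valence 4) → 2 H
  atom 9: C, bond orders sum to 4 (valence 4) → 0 H
  atom 10: C, bond orders sum to 1 (valence 4) → 3 H
  atom 11: O, bond orders sum to 2 (valence 2) → 0 H
Totals → C:7, H:10, Br:1, F:1, O:2.
In Hill order: C7H10BrFO2.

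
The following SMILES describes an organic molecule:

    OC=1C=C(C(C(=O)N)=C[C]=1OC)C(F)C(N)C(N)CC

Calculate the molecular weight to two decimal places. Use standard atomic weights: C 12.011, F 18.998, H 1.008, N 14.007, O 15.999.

285.32 g/mol

First, the molecular formula is C13H20FN3O3 (counting implicit H from valence).
  C: 13 × 12.011 = 156.143
  F: 1 × 18.998 = 18.998
  H: 20 × 1.008 = 20.160
  N: 3 × 14.007 = 42.021
  O: 3 × 15.999 = 47.997
Sum: 13×12.011 + 1×18.998 + 20×1.008 + 3×14.007 + 3×15.999 = 285.319 → 285.32 g/mol.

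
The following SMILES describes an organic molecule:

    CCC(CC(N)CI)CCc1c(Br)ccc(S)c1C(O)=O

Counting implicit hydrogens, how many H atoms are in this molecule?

21

Walk through each heavy atom and fill implicit hydrogens from standard valence (C 4, N 3, O 2, S 2, halogen 1); for lowercase aromatic atoms, an aromatic c carries 1 H when it has two neighbours and 0 H with three, and aromatic n carries 0 H:
  atom 1: C, bond orders sum to 1 (valence 4) → 3 H
  atom 2: C, bond orders sum to 2 (valence 4) → 2 H
  atom 3: C, bond orders sum to 3 (valence 4) → 1 H
  atom 4: C, bond orders sum to 2 (valence 4) → 2 H
  atom 5: C, bond orders sum to 3 (valence 4) → 1 H
  atom 6: N, bond orders sum to 1 (valence 3) → 2 H
  atom 7: C, bond orders sum to 2 (valence 4) → 2 H
  atom 8: I (halogen, monovalent) → 0 H
  atom 9: C, bond orders sum to 2 (valence 4) → 2 H
  atom 10: C, bond orders sum to 2 (valence 4) → 2 H
  atom 11: aromatic c, 3 neighbours → 0 H
  atom 12: aromatic c, 3 neighbours → 0 H
  atom 13: Br (halogen, monovalent) → 0 H
  atom 14: aromatic c, 2 neighbours → 1 H
  atom 15: aromatic c, 2 neighbours → 1 H
  atom 16: aromatic c, 3 neighbours → 0 H
  atom 17: S, bond orders sum to 1 (valence 2) → 1 H
  atom 18: aromatic c, 3 neighbours → 0 H
  atom 19: C, bond orders sum to 4 (valence 4) → 0 H
  atom 20: O, bond orders sum to 1 (valence 2) → 1 H
  atom 21: O, bond orders sum to 2 (valence 2) → 0 H
Total hydrogens: 21.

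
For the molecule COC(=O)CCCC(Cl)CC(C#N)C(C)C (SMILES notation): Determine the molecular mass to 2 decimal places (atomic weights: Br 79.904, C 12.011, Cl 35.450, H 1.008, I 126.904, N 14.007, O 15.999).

First, the molecular formula is C12H20ClNO2 (counting implicit H from valence).
  C: 12 × 12.011 = 144.132
  Cl: 1 × 35.450 = 35.450
  H: 20 × 1.008 = 20.160
  N: 1 × 14.007 = 14.007
  O: 2 × 15.999 = 31.998
Sum: 12×12.011 + 1×35.450 + 20×1.008 + 1×14.007 + 2×15.999 = 245.747 → 245.75 g/mol.

245.75 g/mol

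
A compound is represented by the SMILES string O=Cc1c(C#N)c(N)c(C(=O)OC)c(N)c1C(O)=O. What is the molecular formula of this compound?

Walk through each heavy atom and fill implicit hydrogens from standard valence (C 4, N 3, O 2, S 2, halogen 1); for lowercase aromatic atoms, an aromatic c carries 1 H when it has two neighbours and 0 H with three, and aromatic n carries 0 H:
  atom 1: O, bond orders sum to 2 (valence 2) → 0 H
  atom 2: C, bond orders sum to 3 (valence 4) → 1 H
  atom 3: aromatic c, 3 neighbours → 0 H
  atom 4: aromatic c, 3 neighbours → 0 H
  atom 5: C, bond orders sum to 4 (valence 4) → 0 H
  atom 6: N, bond orders sum to 3 (valence 3) → 0 H
  atom 7: aromatic c, 3 neighbours → 0 H
  atom 8: N, bond orders sum to 1 (valence 3) → 2 H
  atom 9: aromatic c, 3 neighbours → 0 H
  atom 10: C, bond orders sum to 4 (valence 4) → 0 H
  atom 11: O, bond orders sum to 2 (valence 2) → 0 H
  atom 12: O, bond orders sum to 2 (valence 2) → 0 H
  atom 13: C, bond orders sum to 1 (valence 4) → 3 H
  atom 14: aromatic c, 3 neighbours → 0 H
  atom 15: N, bond orders sum to 1 (valence 3) → 2 H
  atom 16: aromatic c, 3 neighbours → 0 H
  atom 17: C, bond orders sum to 4 (valence 4) → 0 H
  atom 18: O, bond orders sum to 1 (valence 2) → 1 H
  atom 19: O, bond orders sum to 2 (valence 2) → 0 H
Totals → C:11, H:9, N:3, O:5.
In Hill order: C11H9N3O5.

C11H9N3O5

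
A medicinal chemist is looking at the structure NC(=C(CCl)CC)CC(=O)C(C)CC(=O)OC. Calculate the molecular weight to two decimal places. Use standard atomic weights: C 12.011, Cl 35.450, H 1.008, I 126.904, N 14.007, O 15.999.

261.75 g/mol

First, the molecular formula is C12H20ClNO3 (counting implicit H from valence).
  C: 12 × 12.011 = 144.132
  Cl: 1 × 35.450 = 35.450
  H: 20 × 1.008 = 20.160
  N: 1 × 14.007 = 14.007
  O: 3 × 15.999 = 47.997
Sum: 12×12.011 + 1×35.450 + 20×1.008 + 1×14.007 + 3×15.999 = 261.746 → 261.75 g/mol.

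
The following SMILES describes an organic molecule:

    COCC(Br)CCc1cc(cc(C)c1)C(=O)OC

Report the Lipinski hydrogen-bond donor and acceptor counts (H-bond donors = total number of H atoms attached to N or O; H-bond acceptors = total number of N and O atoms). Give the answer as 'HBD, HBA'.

0, 3

Donors: find every N or O and count the H atoms it carries.
  atom 2 (O): bond orders sum to 2 → 0 H
  atom 16 (O): bond orders sum to 2 → 0 H
  atom 17 (O): bond orders sum to 2 → 0 H
Lipinski HBD = 0.
Acceptors: N atoms = 0, O atoms = 3 → HBA = 3.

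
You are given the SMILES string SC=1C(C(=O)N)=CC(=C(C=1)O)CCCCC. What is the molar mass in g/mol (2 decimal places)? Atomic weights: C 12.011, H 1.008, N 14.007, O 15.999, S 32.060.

239.33 g/mol

First, the molecular formula is C12H17NO2S (counting implicit H from valence).
  C: 12 × 12.011 = 144.132
  H: 17 × 1.008 = 17.136
  N: 1 × 14.007 = 14.007
  O: 2 × 15.999 = 31.998
  S: 1 × 32.060 = 32.060
Sum: 12×12.011 + 17×1.008 + 1×14.007 + 2×15.999 + 1×32.060 = 239.333 → 239.33 g/mol.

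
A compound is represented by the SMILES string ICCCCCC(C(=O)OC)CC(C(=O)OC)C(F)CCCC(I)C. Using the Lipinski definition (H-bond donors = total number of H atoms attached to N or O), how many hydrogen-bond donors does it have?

Donors: find every N or O and count the H atoms it carries.
  atom 9 (O): bond orders sum to 2 → 0 H
  atom 10 (O): bond orders sum to 2 → 0 H
  atom 15 (O): bond orders sum to 2 → 0 H
  atom 16 (O): bond orders sum to 2 → 0 H
Lipinski HBD = 0.

0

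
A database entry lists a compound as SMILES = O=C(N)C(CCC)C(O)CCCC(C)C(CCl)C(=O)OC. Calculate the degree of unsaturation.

2

Degree of unsaturation = (number of rings) + (number of π bonds).
Ring closures in the SMILES: 0.
π bonds: 2 double bonds (each 1 DoU) → 2 DoU from unsaturation.
Total DoU = 0 + 2 = 2.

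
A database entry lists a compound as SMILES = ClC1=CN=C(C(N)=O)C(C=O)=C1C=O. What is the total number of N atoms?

2

Scan the SMILES for N atoms (remember two-letter symbols like Cl and Br are single atoms).
Nitrogen count: 2.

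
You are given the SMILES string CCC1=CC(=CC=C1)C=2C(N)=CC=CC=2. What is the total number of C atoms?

14

Count every carbon token in the SMILES (each C, including those in ring-closure positions and inside branches).
Carbon count: 14.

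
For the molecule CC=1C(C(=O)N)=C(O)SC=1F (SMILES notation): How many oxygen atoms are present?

2

Scan the SMILES for O atoms (remember two-letter symbols like Cl and Br are single atoms).
Oxygen count: 2.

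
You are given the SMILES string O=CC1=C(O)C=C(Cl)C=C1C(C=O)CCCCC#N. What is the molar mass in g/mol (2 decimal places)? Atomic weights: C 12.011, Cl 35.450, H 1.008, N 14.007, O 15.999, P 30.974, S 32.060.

First, the molecular formula is C14H14ClNO3 (counting implicit H from valence).
  C: 14 × 12.011 = 168.154
  Cl: 1 × 35.450 = 35.450
  H: 14 × 1.008 = 14.112
  N: 1 × 14.007 = 14.007
  O: 3 × 15.999 = 47.997
Sum: 14×12.011 + 1×35.450 + 14×1.008 + 1×14.007 + 3×15.999 = 279.720 → 279.72 g/mol.

279.72 g/mol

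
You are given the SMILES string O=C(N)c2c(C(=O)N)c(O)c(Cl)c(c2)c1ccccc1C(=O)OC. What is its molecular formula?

C16H13ClN2O5

Walk through each heavy atom and fill implicit hydrogens from standard valence (C 4, N 3, O 2, S 2, halogen 1); for lowercase aromatic atoms, an aromatic c carries 1 H when it has two neighbours and 0 H with three, and aromatic n carries 0 H:
  atom 1: O, bond orders sum to 2 (valence 2) → 0 H
  atom 2: C, bond orders sum to 4 (valence 4) → 0 H
  atom 3: N, bond orders sum to 1 (valence 3) → 2 H
  atom 4: aromatic c, 3 neighbours → 0 H
  atom 5: aromatic c, 3 neighbours → 0 H
  atom 6: C, bond orders sum to 4 (valence 4) → 0 H
  atom 7: O, bond orders sum to 2 (valence 2) → 0 H
  atom 8: N, bond orders sum to 1 (valence 3) → 2 H
  atom 9: aromatic c, 3 neighbours → 0 H
  atom 10: O, bond orders sum to 1 (valence 2) → 1 H
  atom 11: aromatic c, 3 neighbours → 0 H
  atom 12: Cl (halogen, monovalent) → 0 H
  atom 13: aromatic c, 3 neighbours → 0 H
  atom 14: aromatic c, 2 neighbours → 1 H
  atom 15: aromatic c, 3 neighbours → 0 H
  atom 16: aromatic c, 2 neighbours → 1 H
  atom 17: aromatic c, 2 neighbours → 1 H
  atom 18: aromatic c, 2 neighbours → 1 H
  atom 19: aromatic c, 2 neighbours → 1 H
  atom 20: aromatic c, 3 neighbours → 0 H
  atom 21: C, bond orders sum to 4 (valence 4) → 0 H
  atom 22: O, bond orders sum to 2 (valence 2) → 0 H
  atom 23: O, bond orders sum to 2 (valence 2) → 0 H
  atom 24: C, bond orders sum to 1 (valence 4) → 3 H
Totals → C:16, H:13, Cl:1, N:2, O:5.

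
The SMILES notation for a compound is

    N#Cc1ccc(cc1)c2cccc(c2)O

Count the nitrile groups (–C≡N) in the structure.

The nitrile motif appears at heavy-atom position 2 in the SMILES.
Other groups present: 1 hydroxyl.
Nitrile count: 1.

1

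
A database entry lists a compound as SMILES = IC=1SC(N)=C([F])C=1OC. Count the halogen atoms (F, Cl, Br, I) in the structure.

Halogen atoms appear at heavy-atom positions 1, 7 (1×F, 1×I).
Other groups present: 1 ether, 1 primary amine.
Halogen count: 2.

2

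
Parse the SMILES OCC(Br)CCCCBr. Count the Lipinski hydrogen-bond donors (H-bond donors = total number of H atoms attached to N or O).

Donors: find every N or O and count the H atoms it carries.
  atom 1 (O): bond orders sum to 1 → 1 H
Lipinski HBD = 1.

1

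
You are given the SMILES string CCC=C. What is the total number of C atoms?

Count every carbon token in the SMILES (each C, including those in ring-closure positions and inside branches).
Carbon count: 4.

4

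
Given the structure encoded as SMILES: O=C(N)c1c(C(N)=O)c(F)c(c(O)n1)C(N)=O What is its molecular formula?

Walk through each heavy atom and fill implicit hydrogens from standard valence (C 4, N 3, O 2, S 2, halogen 1); for lowercase aromatic atoms, an aromatic c carries 1 H when it has two neighbours and 0 H with three, and aromatic n carries 0 H:
  atom 1: O, bond orders sum to 2 (valence 2) → 0 H
  atom 2: C, bond orders sum to 4 (valence 4) → 0 H
  atom 3: N, bond orders sum to 1 (valence 3) → 2 H
  atom 4: aromatic c, 3 neighbours → 0 H
  atom 5: aromatic c, 3 neighbours → 0 H
  atom 6: C, bond orders sum to 4 (valence 4) → 0 H
  atom 7: N, bond orders sum to 1 (valence 3) → 2 H
  atom 8: O, bond orders sum to 2 (valence 2) → 0 H
  atom 9: aromatic c, 3 neighbours → 0 H
  atom 10: F (halogen, monovalent) → 0 H
  atom 11: aromatic c, 3 neighbours → 0 H
  atom 12: aromatic c, 3 neighbours → 0 H
  atom 13: O, bond orders sum to 1 (valence 2) → 1 H
  atom 14: aromatic n, 2 neighbours → 0 H
  atom 15: C, bond orders sum to 4 (valence 4) → 0 H
  atom 16: N, bond orders sum to 1 (valence 3) → 2 H
  atom 17: O, bond orders sum to 2 (valence 2) → 0 H
Totals → C:8, H:7, F:1, N:4, O:4.

C8H7FN4O4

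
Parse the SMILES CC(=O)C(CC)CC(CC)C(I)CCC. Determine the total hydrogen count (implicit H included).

Walk through each heavy atom and fill implicit hydrogens from standard valence (C 4, N 3, O 2, S 2, halogen 1):
  atom 1: C, bond orders sum to 1 (valence 4) → 3 H
  atom 2: C, bond orders sum to 4 (valence 4) → 0 H
  atom 3: O, bond orders sum to 2 (valence 2) → 0 H
  atom 4: C, bond orders sum to 3 (valence 4) → 1 H
  atom 5: C, bond orders sum to 2 (valence 4) → 2 H
  atom 6: C, bond orders sum to 1 (valence 4) → 3 H
  atom 7: C, bond orders sum to 2 (valence 4) → 2 H
  atom 8: C, bond orders sum to 3 (valence 4) → 1 H
  atom 9: C, bond orders sum to 2 (valence 4) → 2 H
  atom 10: C, bond orders sum to 1 (valence 4) → 3 H
  atom 11: C, bond orders sum to 3 (valence 4) → 1 H
  atom 12: I (halogen, monovalent) → 0 H
  atom 13: C, bond orders sum to 2 (valence 4) → 2 H
  atom 14: C, bond orders sum to 2 (valence 4) → 2 H
  atom 15: C, bond orders sum to 1 (valence 4) → 3 H
Total hydrogens: 25.

25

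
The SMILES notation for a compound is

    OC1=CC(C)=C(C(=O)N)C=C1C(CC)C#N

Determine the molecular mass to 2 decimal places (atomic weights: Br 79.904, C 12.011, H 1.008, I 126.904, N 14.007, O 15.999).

218.26 g/mol

First, the molecular formula is C12H14N2O2 (counting implicit H from valence).
  C: 12 × 12.011 = 144.132
  H: 14 × 1.008 = 14.112
  N: 2 × 14.007 = 28.014
  O: 2 × 15.999 = 31.998
Sum: 12×12.011 + 14×1.008 + 2×14.007 + 2×15.999 = 218.256 → 218.26 g/mol.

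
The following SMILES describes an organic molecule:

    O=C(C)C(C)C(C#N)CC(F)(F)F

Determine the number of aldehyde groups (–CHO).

Scan the SMILES for the aldehyde motif — none present.
Groups that are present: 1 ketone, 1 nitrile.

0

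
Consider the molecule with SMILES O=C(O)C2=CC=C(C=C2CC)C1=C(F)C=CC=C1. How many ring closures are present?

2

In SMILES, each pair of matching ring-closure digits denotes one ring-closing bond; the number of such bonds equals the number of independent rings.
Ring-closure bonds here: 2.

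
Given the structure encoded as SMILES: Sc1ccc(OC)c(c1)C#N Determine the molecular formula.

C8H7NOS

Walk through each heavy atom and fill implicit hydrogens from standard valence (C 4, N 3, O 2, S 2, halogen 1); for lowercase aromatic atoms, an aromatic c carries 1 H when it has two neighbours and 0 H with three, and aromatic n carries 0 H:
  atom 1: S, bond orders sum to 1 (valence 2) → 1 H
  atom 2: aromatic c, 3 neighbours → 0 H
  atom 3: aromatic c, 2 neighbours → 1 H
  atom 4: aromatic c, 2 neighbours → 1 H
  atom 5: aromatic c, 3 neighbours → 0 H
  atom 6: O, bond orders sum to 2 (valence 2) → 0 H
  atom 7: C, bond orders sum to 1 (valence 4) → 3 H
  atom 8: aromatic c, 3 neighbours → 0 H
  atom 9: aromatic c, 2 neighbours → 1 H
  atom 10: C, bond orders sum to 4 (valence 4) → 0 H
  atom 11: N, bond orders sum to 3 (valence 3) → 0 H
Totals → C:8, H:7, N:1, O:1, S:1.
In Hill order: C8H7NOS.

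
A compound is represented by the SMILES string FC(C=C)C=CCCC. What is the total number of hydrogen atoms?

Walk through each heavy atom and fill implicit hydrogens from standard valence (C 4, N 3, O 2, S 2, halogen 1):
  atom 1: F (halogen, monovalent) → 0 H
  atom 2: C, bond orders sum to 3 (valence 4) → 1 H
  atom 3: C, bond orders sum to 3 (valence 4) → 1 H
  atom 4: C, bond orders sum to 2 (valence 4) → 2 H
  atom 5: C, bond orders sum to 3 (valence 4) → 1 H
  atom 6: C, bond orders sum to 3 (valence 4) → 1 H
  atom 7: C, bond orders sum to 2 (valence 4) → 2 H
  atom 8: C, bond orders sum to 2 (valence 4) → 2 H
  atom 9: C, bond orders sum to 1 (valence 4) → 3 H
Total hydrogens: 13.

13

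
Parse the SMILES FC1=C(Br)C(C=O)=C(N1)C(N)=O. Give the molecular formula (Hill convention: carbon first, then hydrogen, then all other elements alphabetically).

Walk through each heavy atom and fill implicit hydrogens from standard valence (C 4, N 3, O 2, S 2, halogen 1):
  atom 1: F (halogen, monovalent) → 0 H
  atom 2: C, bond orders sum to 4 (valence 4) → 0 H
  atom 3: C, bond orders sum to 4 (valence 4) → 0 H
  atom 4: Br (halogen, monovalent) → 0 H
  atom 5: C, bond orders sum to 4 (valence 4) → 0 H
  atom 6: C, bond orders sum to 3 (valence 4) → 1 H
  atom 7: O, bond orders sum to 2 (valence 2) → 0 H
  atom 8: C, bond orders sum to 4 (valence 4) → 0 H
  atom 9: N, bond orders sum to 2 (valence 3) → 1 H
  atom 10: C, bond orders sum to 4 (valence 4) → 0 H
  atom 11: N, bond orders sum to 1 (valence 3) → 2 H
  atom 12: O, bond orders sum to 2 (valence 2) → 0 H
Totals → C:6, H:4, Br:1, F:1, N:2, O:2.
In Hill order: C6H4BrFN2O2.

C6H4BrFN2O2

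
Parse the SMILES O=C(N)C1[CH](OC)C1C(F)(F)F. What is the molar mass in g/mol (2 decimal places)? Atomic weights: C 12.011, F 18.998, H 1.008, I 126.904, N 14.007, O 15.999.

183.13 g/mol

First, the molecular formula is C6H8F3NO2 (counting implicit H from valence).
  C: 6 × 12.011 = 72.066
  F: 3 × 18.998 = 56.994
  H: 8 × 1.008 = 8.064
  N: 1 × 14.007 = 14.007
  O: 2 × 15.999 = 31.998
Sum: 6×12.011 + 3×18.998 + 8×1.008 + 1×14.007 + 2×15.999 = 183.129 → 183.13 g/mol.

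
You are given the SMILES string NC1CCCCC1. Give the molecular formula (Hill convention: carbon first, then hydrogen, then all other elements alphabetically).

C6H13N

Walk through each heavy atom and fill implicit hydrogens from standard valence (C 4, N 3, O 2, S 2, halogen 1):
  atom 1: N, bond orders sum to 1 (valence 3) → 2 H
  atom 2: C, bond orders sum to 3 (valence 4) → 1 H
  atom 3: C, bond orders sum to 2 (valence 4) → 2 H
  atom 4: C, bond orders sum to 2 (valence 4) → 2 H
  atom 5: C, bond orders sum to 2 (valence 4) → 2 H
  atom 6: C, bond orders sum to 2 (valence 4) → 2 H
  atom 7: C, bond orders sum to 2 (valence 4) → 2 H
Totals → C:6, H:13, N:1.
In Hill order: C6H13N.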